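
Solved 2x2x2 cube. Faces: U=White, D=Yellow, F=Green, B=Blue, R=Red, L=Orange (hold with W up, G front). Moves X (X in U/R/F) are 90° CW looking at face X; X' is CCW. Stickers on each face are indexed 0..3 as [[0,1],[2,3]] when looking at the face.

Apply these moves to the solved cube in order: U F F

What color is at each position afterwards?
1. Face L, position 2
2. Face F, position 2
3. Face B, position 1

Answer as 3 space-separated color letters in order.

Answer: O R O

Derivation:
After move 1 (U): U=WWWW F=RRGG R=BBRR B=OOBB L=GGOO
After move 2 (F): F=GRGR U=WWOG R=WBWR D=RBYY L=GYOY
After move 3 (F): F=GGRR U=WWYY R=OBGR D=WWYY L=GROB
Query 1: L[2] = O
Query 2: F[2] = R
Query 3: B[1] = O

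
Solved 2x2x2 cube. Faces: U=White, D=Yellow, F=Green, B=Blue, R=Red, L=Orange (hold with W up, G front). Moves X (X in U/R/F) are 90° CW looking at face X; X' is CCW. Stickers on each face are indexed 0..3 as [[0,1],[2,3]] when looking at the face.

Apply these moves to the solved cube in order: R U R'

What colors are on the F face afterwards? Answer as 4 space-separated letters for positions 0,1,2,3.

Answer: R W G G

Derivation:
After move 1 (R): R=RRRR U=WGWG F=GYGY D=YBYB B=WBWB
After move 2 (U): U=WWGG F=RRGY R=WBRR B=OOWB L=GYOO
After move 3 (R'): R=BRWR U=WWGO F=RWGG D=YRYY B=BOBB
Query: F face = RWGG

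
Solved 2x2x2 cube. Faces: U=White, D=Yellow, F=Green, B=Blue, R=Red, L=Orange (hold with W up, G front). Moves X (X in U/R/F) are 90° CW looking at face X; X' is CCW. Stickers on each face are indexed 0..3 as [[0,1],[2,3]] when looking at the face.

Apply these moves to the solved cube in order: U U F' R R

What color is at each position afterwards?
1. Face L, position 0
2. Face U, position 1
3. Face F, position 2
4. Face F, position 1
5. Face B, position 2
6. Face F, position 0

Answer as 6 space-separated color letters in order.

After move 1 (U): U=WWWW F=RRGG R=BBRR B=OOBB L=GGOO
After move 2 (U): U=WWWW F=BBGG R=OORR B=GGBB L=RROO
After move 3 (F'): F=BGBG U=WWOR R=YOYR D=ROYY L=RWOW
After move 4 (R): R=YYRO U=WGOG F=BOBY D=RBYG B=RGWB
After move 5 (R): R=RYOY U=WOOY F=BBBG D=RWYR B=GGGB
Query 1: L[0] = R
Query 2: U[1] = O
Query 3: F[2] = B
Query 4: F[1] = B
Query 5: B[2] = G
Query 6: F[0] = B

Answer: R O B B G B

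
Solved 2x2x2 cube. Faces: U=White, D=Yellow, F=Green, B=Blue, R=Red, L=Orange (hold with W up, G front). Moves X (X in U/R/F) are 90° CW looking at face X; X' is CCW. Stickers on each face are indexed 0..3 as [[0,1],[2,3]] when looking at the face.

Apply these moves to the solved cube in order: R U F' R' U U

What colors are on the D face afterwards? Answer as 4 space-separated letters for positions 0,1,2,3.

After move 1 (R): R=RRRR U=WGWG F=GYGY D=YBYB B=WBWB
After move 2 (U): U=WWGG F=RRGY R=WBRR B=OOWB L=GYOO
After move 3 (F'): F=RYRG U=WWWR R=BBYR D=YOYB L=GGOG
After move 4 (R'): R=BRBY U=WWWO F=RWRR D=YYYG B=BOOB
After move 5 (U): U=WWOW F=BRRR R=BOBY B=GGOB L=RWOG
After move 6 (U): U=OWWW F=BORR R=GGBY B=RWOB L=BROG
Query: D face = YYYG

Answer: Y Y Y G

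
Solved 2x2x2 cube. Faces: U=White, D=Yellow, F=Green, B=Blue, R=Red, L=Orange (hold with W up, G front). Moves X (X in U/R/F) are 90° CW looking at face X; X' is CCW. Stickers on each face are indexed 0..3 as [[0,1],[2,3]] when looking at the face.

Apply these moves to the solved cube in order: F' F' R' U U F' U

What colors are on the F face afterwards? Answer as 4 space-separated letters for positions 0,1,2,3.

Answer: G R Y G

Derivation:
After move 1 (F'): F=GGGG U=WWRR R=YRYR D=OOYY L=OWOW
After move 2 (F'): F=GGGG U=WWYY R=OROR D=WWYY L=OROR
After move 3 (R'): R=RROO U=WBYB F=GWGY D=WGYG B=YBWB
After move 4 (U): U=YWBB F=RRGY R=YBOO B=ORWB L=GWOR
After move 5 (U): U=BYBW F=YBGY R=OROO B=GWWB L=RROR
After move 6 (F'): F=BYYG U=BYOO R=GRWO D=RRYG L=RWOB
After move 7 (U): U=OBOY F=GRYG R=GWWO B=RWWB L=BYOB
Query: F face = GRYG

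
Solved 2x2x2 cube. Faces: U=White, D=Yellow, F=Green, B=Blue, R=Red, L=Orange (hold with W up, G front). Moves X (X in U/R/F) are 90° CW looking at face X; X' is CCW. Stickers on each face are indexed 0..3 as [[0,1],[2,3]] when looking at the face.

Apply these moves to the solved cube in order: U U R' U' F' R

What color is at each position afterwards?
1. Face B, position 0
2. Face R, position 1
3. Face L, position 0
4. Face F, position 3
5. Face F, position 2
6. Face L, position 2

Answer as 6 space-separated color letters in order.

Answer: O B Y G R O

Derivation:
After move 1 (U): U=WWWW F=RRGG R=BBRR B=OOBB L=GGOO
After move 2 (U): U=WWWW F=BBGG R=OORR B=GGBB L=RROO
After move 3 (R'): R=OROR U=WBWG F=BWGW D=YBYG B=YGYB
After move 4 (U'): U=BGWW F=RRGW R=BWOR B=ORYB L=YGOO
After move 5 (F'): F=RWRG U=BGBO R=BWYR D=GOYG L=YWOW
After move 6 (R): R=YBRW U=BWBG F=RORG D=GYYO B=ORGB
Query 1: B[0] = O
Query 2: R[1] = B
Query 3: L[0] = Y
Query 4: F[3] = G
Query 5: F[2] = R
Query 6: L[2] = O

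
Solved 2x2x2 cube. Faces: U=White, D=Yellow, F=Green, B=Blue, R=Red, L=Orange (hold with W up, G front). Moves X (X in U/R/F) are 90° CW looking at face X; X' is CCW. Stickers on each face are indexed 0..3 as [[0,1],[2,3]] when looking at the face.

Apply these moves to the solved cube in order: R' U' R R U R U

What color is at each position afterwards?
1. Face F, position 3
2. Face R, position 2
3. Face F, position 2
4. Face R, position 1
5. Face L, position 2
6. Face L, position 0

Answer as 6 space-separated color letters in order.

Answer: W G G B O R

Derivation:
After move 1 (R'): R=RRRR U=WBWB F=GWGW D=YGYG B=YBYB
After move 2 (U'): U=BBWW F=OOGW R=GWRR B=RRYB L=YBOO
After move 3 (R): R=RGRW U=BOWW F=OGGG D=YYYR B=WRBB
After move 4 (R): R=RRWG U=BGWG F=OYGR D=YBYW B=WROB
After move 5 (U): U=WBGG F=RRGR R=WRWG B=YBOB L=OYOO
After move 6 (R): R=WWGR U=WRGR F=RBGW D=YOYY B=GBBB
After move 7 (U): U=GWRR F=WWGW R=GBGR B=OYBB L=RBOO
Query 1: F[3] = W
Query 2: R[2] = G
Query 3: F[2] = G
Query 4: R[1] = B
Query 5: L[2] = O
Query 6: L[0] = R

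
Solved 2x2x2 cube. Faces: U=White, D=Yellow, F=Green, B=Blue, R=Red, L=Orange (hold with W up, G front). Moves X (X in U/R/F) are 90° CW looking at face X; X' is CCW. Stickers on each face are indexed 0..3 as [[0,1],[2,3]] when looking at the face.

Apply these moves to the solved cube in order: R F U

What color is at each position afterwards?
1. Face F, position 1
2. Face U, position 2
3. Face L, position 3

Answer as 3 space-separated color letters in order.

After move 1 (R): R=RRRR U=WGWG F=GYGY D=YBYB B=WBWB
After move 2 (F): F=GGYY U=WGOO R=WRGR D=RRYB L=OYOB
After move 3 (U): U=OWOG F=WRYY R=WBGR B=OYWB L=GGOB
Query 1: F[1] = R
Query 2: U[2] = O
Query 3: L[3] = B

Answer: R O B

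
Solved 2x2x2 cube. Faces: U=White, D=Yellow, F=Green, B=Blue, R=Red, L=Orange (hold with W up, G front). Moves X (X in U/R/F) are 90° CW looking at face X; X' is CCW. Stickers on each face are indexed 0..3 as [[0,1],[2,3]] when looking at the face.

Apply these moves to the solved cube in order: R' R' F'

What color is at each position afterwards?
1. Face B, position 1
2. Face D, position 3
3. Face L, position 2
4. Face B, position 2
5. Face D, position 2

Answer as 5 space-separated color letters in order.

Answer: B W O G Y

Derivation:
After move 1 (R'): R=RRRR U=WBWB F=GWGW D=YGYG B=YBYB
After move 2 (R'): R=RRRR U=WYWY F=GBGB D=YWYW B=GBGB
After move 3 (F'): F=BBGG U=WYRR R=WRYR D=OOYW L=OYOW
Query 1: B[1] = B
Query 2: D[3] = W
Query 3: L[2] = O
Query 4: B[2] = G
Query 5: D[2] = Y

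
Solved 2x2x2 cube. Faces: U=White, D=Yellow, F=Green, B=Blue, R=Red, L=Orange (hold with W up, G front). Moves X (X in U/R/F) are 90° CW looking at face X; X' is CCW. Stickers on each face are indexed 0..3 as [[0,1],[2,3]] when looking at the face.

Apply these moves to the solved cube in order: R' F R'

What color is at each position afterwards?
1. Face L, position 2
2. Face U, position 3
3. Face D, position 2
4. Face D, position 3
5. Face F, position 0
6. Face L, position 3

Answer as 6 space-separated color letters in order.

After move 1 (R'): R=RRRR U=WBWB F=GWGW D=YGYG B=YBYB
After move 2 (F): F=GGWW U=WBOO R=WRBR D=RRYG L=OYOG
After move 3 (R'): R=RRWB U=WYOY F=GBWO D=RGYW B=GBRB
Query 1: L[2] = O
Query 2: U[3] = Y
Query 3: D[2] = Y
Query 4: D[3] = W
Query 5: F[0] = G
Query 6: L[3] = G

Answer: O Y Y W G G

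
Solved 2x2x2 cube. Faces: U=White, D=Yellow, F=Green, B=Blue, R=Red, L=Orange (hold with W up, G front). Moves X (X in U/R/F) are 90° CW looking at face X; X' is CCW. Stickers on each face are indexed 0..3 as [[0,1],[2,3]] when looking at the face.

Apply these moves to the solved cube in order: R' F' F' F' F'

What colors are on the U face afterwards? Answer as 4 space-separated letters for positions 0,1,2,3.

Answer: W B W B

Derivation:
After move 1 (R'): R=RRRR U=WBWB F=GWGW D=YGYG B=YBYB
After move 2 (F'): F=WWGG U=WBRR R=GRYR D=OOYG L=OBOW
After move 3 (F'): F=WGWG U=WBGY R=OROR D=BWYG L=OROR
After move 4 (F'): F=GGWW U=WBOO R=WRBR D=RRYG L=OYOG
After move 5 (F'): F=GWGW U=WBWB R=RRRR D=YGYG L=OOOO
Query: U face = WBWB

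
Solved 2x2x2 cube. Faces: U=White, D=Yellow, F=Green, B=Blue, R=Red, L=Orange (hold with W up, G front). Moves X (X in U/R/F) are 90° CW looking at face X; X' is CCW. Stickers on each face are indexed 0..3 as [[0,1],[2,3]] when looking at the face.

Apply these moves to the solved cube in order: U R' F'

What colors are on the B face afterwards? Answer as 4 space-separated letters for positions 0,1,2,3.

After move 1 (U): U=WWWW F=RRGG R=BBRR B=OOBB L=GGOO
After move 2 (R'): R=BRBR U=WBWO F=RWGW D=YRYG B=YOYB
After move 3 (F'): F=WWRG U=WBBB R=RRYR D=GOYG L=GOOW
Query: B face = YOYB

Answer: Y O Y B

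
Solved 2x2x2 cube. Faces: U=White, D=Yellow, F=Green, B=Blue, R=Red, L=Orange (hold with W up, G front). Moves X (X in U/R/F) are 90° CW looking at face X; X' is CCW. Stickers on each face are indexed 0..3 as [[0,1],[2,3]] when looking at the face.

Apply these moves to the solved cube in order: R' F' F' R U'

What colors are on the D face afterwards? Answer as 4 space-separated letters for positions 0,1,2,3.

Answer: B Y Y Y

Derivation:
After move 1 (R'): R=RRRR U=WBWB F=GWGW D=YGYG B=YBYB
After move 2 (F'): F=WWGG U=WBRR R=GRYR D=OOYG L=OBOW
After move 3 (F'): F=WGWG U=WBGY R=OROR D=BWYG L=OROR
After move 4 (R): R=OORR U=WGGG F=WWWG D=BYYY B=YBBB
After move 5 (U'): U=GGWG F=ORWG R=WWRR B=OOBB L=YBOR
Query: D face = BYYY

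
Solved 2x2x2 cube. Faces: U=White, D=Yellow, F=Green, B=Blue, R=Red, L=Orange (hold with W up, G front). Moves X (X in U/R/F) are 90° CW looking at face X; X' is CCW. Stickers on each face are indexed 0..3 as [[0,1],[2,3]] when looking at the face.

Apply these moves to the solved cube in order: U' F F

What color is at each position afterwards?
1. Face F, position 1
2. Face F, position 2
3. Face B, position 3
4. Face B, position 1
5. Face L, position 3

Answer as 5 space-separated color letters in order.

Answer: G O B R G

Derivation:
After move 1 (U'): U=WWWW F=OOGG R=GGRR B=RRBB L=BBOO
After move 2 (F): F=GOGO U=WWOB R=WGWR D=RGYY L=BYOY
After move 3 (F): F=GGOO U=WWYY R=OGBR D=WWYY L=BROG
Query 1: F[1] = G
Query 2: F[2] = O
Query 3: B[3] = B
Query 4: B[1] = R
Query 5: L[3] = G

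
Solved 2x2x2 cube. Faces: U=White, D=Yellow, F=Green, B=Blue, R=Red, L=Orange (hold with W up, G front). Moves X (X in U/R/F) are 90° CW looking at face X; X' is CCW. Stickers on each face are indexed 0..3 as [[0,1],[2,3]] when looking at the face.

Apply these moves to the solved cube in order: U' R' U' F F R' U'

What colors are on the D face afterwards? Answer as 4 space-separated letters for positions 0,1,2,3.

After move 1 (U'): U=WWWW F=OOGG R=GGRR B=RRBB L=BBOO
After move 2 (R'): R=GRGR U=WBWR F=OWGW D=YOYG B=YRYB
After move 3 (U'): U=BRWW F=BBGW R=OWGR B=GRYB L=YROO
After move 4 (F): F=GBWB U=BROR R=WWWR D=GOYG L=YYOO
After move 5 (F): F=WGBB U=BROY R=OWRR D=WWYG L=YGOO
After move 6 (R'): R=WROR U=BYOG F=WRBY D=WGYB B=GRWB
After move 7 (U'): U=YGBO F=YGBY R=WROR B=WRWB L=GROO
Query: D face = WGYB

Answer: W G Y B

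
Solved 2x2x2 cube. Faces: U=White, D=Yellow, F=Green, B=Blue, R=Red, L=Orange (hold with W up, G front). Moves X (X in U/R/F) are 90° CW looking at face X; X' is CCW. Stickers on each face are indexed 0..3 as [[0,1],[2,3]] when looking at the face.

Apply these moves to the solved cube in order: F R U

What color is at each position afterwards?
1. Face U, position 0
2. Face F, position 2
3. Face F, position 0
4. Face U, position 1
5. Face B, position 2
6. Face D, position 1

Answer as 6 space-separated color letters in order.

Answer: O G W W W B

Derivation:
After move 1 (F): F=GGGG U=WWOO R=WRWR D=RRYY L=OYOY
After move 2 (R): R=WWRR U=WGOG F=GRGY D=RBYB B=OBWB
After move 3 (U): U=OWGG F=WWGY R=OBRR B=OYWB L=GROY
Query 1: U[0] = O
Query 2: F[2] = G
Query 3: F[0] = W
Query 4: U[1] = W
Query 5: B[2] = W
Query 6: D[1] = B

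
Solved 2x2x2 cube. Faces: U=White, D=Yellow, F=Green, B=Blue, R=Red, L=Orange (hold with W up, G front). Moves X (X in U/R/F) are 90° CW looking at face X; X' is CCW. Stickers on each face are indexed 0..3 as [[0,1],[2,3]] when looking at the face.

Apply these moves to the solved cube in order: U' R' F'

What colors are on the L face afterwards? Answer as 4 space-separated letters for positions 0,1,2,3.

After move 1 (U'): U=WWWW F=OOGG R=GGRR B=RRBB L=BBOO
After move 2 (R'): R=GRGR U=WBWR F=OWGW D=YOYG B=YRYB
After move 3 (F'): F=WWOG U=WBGG R=ORYR D=BOYG L=BROW
Query: L face = BROW

Answer: B R O W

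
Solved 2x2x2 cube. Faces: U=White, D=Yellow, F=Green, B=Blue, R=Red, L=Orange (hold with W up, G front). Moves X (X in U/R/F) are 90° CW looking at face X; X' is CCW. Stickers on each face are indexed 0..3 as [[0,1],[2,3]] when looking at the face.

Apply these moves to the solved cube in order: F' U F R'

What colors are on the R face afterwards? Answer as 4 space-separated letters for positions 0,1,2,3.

Answer: B R R W

Derivation:
After move 1 (F'): F=GGGG U=WWRR R=YRYR D=OOYY L=OWOW
After move 2 (U): U=RWRW F=YRGG R=BBYR B=OWBB L=GGOW
After move 3 (F): F=GYGR U=RWWG R=RBWR D=YBYY L=GOOO
After move 4 (R'): R=BRRW U=RBWO F=GWGG D=YYYR B=YWBB
Query: R face = BRRW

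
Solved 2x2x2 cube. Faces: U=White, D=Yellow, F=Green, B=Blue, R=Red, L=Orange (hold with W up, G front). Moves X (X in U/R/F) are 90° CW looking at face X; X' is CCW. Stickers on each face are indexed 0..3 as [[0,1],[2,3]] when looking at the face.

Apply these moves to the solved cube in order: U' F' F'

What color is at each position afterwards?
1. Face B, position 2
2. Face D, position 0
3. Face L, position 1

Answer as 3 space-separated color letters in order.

Answer: B W R

Derivation:
After move 1 (U'): U=WWWW F=OOGG R=GGRR B=RRBB L=BBOO
After move 2 (F'): F=OGOG U=WWGR R=YGYR D=BOYY L=BWOW
After move 3 (F'): F=GGOO U=WWYY R=OGBR D=WWYY L=BROG
Query 1: B[2] = B
Query 2: D[0] = W
Query 3: L[1] = R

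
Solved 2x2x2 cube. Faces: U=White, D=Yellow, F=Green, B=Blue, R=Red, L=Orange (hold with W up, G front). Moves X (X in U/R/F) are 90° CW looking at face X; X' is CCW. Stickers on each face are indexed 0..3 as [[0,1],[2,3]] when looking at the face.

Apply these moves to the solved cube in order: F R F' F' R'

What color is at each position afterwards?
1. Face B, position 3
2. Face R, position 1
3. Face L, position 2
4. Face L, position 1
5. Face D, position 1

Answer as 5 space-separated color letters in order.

After move 1 (F): F=GGGG U=WWOO R=WRWR D=RRYY L=OYOY
After move 2 (R): R=WWRR U=WGOG F=GRGY D=RBYB B=OBWB
After move 3 (F'): F=RYGG U=WGWR R=BWRR D=YYYB L=OGOO
After move 4 (F'): F=YGRG U=WGBR R=YWYR D=GOYB L=OROW
After move 5 (R'): R=WRYY U=WWBO F=YGRR D=GGYG B=BBOB
Query 1: B[3] = B
Query 2: R[1] = R
Query 3: L[2] = O
Query 4: L[1] = R
Query 5: D[1] = G

Answer: B R O R G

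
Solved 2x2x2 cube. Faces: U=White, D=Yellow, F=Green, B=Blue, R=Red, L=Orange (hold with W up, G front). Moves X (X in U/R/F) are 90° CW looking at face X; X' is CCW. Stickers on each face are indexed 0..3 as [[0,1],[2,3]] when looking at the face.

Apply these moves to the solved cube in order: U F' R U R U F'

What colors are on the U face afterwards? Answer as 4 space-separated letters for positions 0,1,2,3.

Answer: G B G B

Derivation:
After move 1 (U): U=WWWW F=RRGG R=BBRR B=OOBB L=GGOO
After move 2 (F'): F=RGRG U=WWBR R=YBYR D=GOYY L=GWOW
After move 3 (R): R=YYRB U=WGBG F=RORY D=GBYO B=ROWB
After move 4 (U): U=BWGG F=YYRY R=RORB B=GWWB L=ROOW
After move 5 (R): R=RRBO U=BYGY F=YBRO D=GWYG B=GWWB
After move 6 (U): U=GBYY F=RRRO R=GWBO B=ROWB L=YBOW
After move 7 (F'): F=RORR U=GBGB R=WWGO D=BWYG L=YYOY
Query: U face = GBGB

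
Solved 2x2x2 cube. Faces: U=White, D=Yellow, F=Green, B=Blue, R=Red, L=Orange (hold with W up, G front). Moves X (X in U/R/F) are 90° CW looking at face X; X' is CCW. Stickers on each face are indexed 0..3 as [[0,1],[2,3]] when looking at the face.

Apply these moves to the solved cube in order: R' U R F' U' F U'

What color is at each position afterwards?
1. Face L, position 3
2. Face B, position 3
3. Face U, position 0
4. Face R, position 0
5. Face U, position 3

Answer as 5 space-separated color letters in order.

After move 1 (R'): R=RRRR U=WBWB F=GWGW D=YGYG B=YBYB
After move 2 (U): U=WWBB F=RRGW R=YBRR B=OOYB L=GWOO
After move 3 (R): R=RYRB U=WRBW F=RGGG D=YYYO B=BOWB
After move 4 (F'): F=GGRG U=WRRR R=YYYB D=WOYO L=GWOB
After move 5 (U'): U=RRWR F=GWRG R=GGYB B=YYWB L=BOOB
After move 6 (F): F=RGGW U=RRBO R=WGRB D=YGYO L=BWOO
After move 7 (U'): U=RORB F=BWGW R=RGRB B=WGWB L=YYOO
Query 1: L[3] = O
Query 2: B[3] = B
Query 3: U[0] = R
Query 4: R[0] = R
Query 5: U[3] = B

Answer: O B R R B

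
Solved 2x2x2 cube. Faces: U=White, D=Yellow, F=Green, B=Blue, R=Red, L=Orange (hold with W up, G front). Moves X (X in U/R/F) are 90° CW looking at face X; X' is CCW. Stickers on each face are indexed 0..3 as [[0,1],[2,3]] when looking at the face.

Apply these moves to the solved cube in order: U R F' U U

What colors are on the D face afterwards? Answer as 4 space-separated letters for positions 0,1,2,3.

Answer: G O Y O

Derivation:
After move 1 (U): U=WWWW F=RRGG R=BBRR B=OOBB L=GGOO
After move 2 (R): R=RBRB U=WRWG F=RYGY D=YBYO B=WOWB
After move 3 (F'): F=YYRG U=WRRR R=BBYB D=GOYO L=GGOW
After move 4 (U): U=RWRR F=BBRG R=WOYB B=GGWB L=YYOW
After move 5 (U): U=RRRW F=WORG R=GGYB B=YYWB L=BBOW
Query: D face = GOYO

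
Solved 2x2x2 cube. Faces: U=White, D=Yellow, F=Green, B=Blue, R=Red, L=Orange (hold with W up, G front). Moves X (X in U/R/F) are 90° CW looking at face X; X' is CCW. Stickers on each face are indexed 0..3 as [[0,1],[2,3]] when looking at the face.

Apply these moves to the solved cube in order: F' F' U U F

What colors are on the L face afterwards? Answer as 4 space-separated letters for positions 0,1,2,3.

After move 1 (F'): F=GGGG U=WWRR R=YRYR D=OOYY L=OWOW
After move 2 (F'): F=GGGG U=WWYY R=OROR D=WWYY L=OROR
After move 3 (U): U=YWYW F=ORGG R=BBOR B=ORBB L=GGOR
After move 4 (U): U=YYWW F=BBGG R=OROR B=GGBB L=OROR
After move 5 (F): F=GBGB U=YYRR R=WRWR D=OOYY L=OWOW
Query: L face = OWOW

Answer: O W O W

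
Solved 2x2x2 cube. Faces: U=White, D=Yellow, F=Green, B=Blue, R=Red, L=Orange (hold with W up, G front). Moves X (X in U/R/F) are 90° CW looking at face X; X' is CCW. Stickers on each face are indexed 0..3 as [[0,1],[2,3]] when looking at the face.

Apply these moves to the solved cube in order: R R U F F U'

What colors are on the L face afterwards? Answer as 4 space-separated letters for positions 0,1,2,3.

Answer: O O O G

Derivation:
After move 1 (R): R=RRRR U=WGWG F=GYGY D=YBYB B=WBWB
After move 2 (R): R=RRRR U=WYWY F=GBGB D=YWYW B=GBGB
After move 3 (U): U=WWYY F=RRGB R=GBRR B=OOGB L=GBOO
After move 4 (F): F=GRBR U=WWOB R=YBYR D=RGYW L=GYOW
After move 5 (F): F=BGRR U=WWWY R=OBBR D=YYYW L=GROG
After move 6 (U'): U=WYWW F=GRRR R=BGBR B=OBGB L=OOOG
Query: L face = OOOG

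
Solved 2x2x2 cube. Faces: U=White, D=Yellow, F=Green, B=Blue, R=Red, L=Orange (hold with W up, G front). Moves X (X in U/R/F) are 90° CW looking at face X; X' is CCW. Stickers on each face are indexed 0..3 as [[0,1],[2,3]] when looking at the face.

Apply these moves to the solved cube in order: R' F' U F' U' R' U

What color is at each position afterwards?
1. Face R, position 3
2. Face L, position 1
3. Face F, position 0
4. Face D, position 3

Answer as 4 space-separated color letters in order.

Answer: O Y G G

Derivation:
After move 1 (R'): R=RRRR U=WBWB F=GWGW D=YGYG B=YBYB
After move 2 (F'): F=WWGG U=WBRR R=GRYR D=OOYG L=OBOW
After move 3 (U): U=RWRB F=GRGG R=YBYR B=OBYB L=WWOW
After move 4 (F'): F=RGGG U=RWYY R=OBOR D=WWYG L=WBOR
After move 5 (U'): U=WYRY F=WBGG R=RGOR B=OBYB L=OBOR
After move 6 (R'): R=GRRO U=WYRO F=WYGY D=WBYG B=GBWB
After move 7 (U): U=RWOY F=GRGY R=GBRO B=OBWB L=WYOR
Query 1: R[3] = O
Query 2: L[1] = Y
Query 3: F[0] = G
Query 4: D[3] = G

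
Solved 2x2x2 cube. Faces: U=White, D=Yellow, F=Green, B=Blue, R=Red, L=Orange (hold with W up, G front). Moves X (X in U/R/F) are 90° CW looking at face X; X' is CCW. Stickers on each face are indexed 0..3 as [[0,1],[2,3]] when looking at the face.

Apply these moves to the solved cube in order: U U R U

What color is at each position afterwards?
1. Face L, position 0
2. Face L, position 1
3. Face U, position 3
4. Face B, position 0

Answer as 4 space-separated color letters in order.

After move 1 (U): U=WWWW F=RRGG R=BBRR B=OOBB L=GGOO
After move 2 (U): U=WWWW F=BBGG R=OORR B=GGBB L=RROO
After move 3 (R): R=RORO U=WBWG F=BYGY D=YBYG B=WGWB
After move 4 (U): U=WWGB F=ROGY R=WGRO B=RRWB L=BYOO
Query 1: L[0] = B
Query 2: L[1] = Y
Query 3: U[3] = B
Query 4: B[0] = R

Answer: B Y B R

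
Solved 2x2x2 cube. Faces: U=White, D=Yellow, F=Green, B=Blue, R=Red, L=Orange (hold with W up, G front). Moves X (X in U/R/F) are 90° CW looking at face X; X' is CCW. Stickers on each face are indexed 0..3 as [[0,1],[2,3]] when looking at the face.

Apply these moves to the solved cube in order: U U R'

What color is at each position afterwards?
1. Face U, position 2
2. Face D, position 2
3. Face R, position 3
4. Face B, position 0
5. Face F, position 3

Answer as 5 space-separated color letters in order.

After move 1 (U): U=WWWW F=RRGG R=BBRR B=OOBB L=GGOO
After move 2 (U): U=WWWW F=BBGG R=OORR B=GGBB L=RROO
After move 3 (R'): R=OROR U=WBWG F=BWGW D=YBYG B=YGYB
Query 1: U[2] = W
Query 2: D[2] = Y
Query 3: R[3] = R
Query 4: B[0] = Y
Query 5: F[3] = W

Answer: W Y R Y W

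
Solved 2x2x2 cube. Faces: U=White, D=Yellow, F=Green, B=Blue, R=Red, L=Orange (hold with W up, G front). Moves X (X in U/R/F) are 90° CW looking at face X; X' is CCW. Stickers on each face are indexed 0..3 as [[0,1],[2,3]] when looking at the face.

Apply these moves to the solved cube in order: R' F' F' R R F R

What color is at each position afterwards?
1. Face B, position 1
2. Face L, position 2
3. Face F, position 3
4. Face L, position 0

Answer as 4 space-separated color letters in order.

After move 1 (R'): R=RRRR U=WBWB F=GWGW D=YGYG B=YBYB
After move 2 (F'): F=WWGG U=WBRR R=GRYR D=OOYG L=OBOW
After move 3 (F'): F=WGWG U=WBGY R=OROR D=BWYG L=OROR
After move 4 (R): R=OORR U=WGGG F=WWWG D=BYYY B=YBBB
After move 5 (R): R=RORO U=WWGG F=WYWY D=BBYY B=GBGB
After move 6 (F): F=WWYY U=WWRR R=GOGO D=RRYY L=OBOB
After move 7 (R): R=GGOO U=WWRY F=WRYY D=RGYG B=RBWB
Query 1: B[1] = B
Query 2: L[2] = O
Query 3: F[3] = Y
Query 4: L[0] = O

Answer: B O Y O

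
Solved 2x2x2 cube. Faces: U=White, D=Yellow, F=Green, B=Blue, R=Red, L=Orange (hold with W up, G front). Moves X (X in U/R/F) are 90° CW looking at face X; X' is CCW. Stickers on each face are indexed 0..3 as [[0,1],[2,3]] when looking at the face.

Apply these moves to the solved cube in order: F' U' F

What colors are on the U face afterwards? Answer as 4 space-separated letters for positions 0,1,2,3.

Answer: W R W B

Derivation:
After move 1 (F'): F=GGGG U=WWRR R=YRYR D=OOYY L=OWOW
After move 2 (U'): U=WRWR F=OWGG R=GGYR B=YRBB L=BBOW
After move 3 (F): F=GOGW U=WRWB R=WGRR D=YGYY L=BOOO
Query: U face = WRWB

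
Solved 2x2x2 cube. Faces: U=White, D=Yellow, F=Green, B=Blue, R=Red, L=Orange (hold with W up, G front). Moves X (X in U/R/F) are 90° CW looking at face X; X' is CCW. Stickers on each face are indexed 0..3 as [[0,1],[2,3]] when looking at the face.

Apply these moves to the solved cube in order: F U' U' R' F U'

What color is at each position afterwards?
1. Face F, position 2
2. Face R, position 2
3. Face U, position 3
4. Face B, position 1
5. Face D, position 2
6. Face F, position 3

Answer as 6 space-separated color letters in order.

Answer: W G Y R Y O

Derivation:
After move 1 (F): F=GGGG U=WWOO R=WRWR D=RRYY L=OYOY
After move 2 (U'): U=WOWO F=OYGG R=GGWR B=WRBB L=BBOY
After move 3 (U'): U=OOWW F=BBGG R=OYWR B=GGBB L=WROY
After move 4 (R'): R=YROW U=OBWG F=BOGW D=RBYG B=YGRB
After move 5 (F): F=GBWO U=OBYR R=WRGW D=OYYG L=WROB
After move 6 (U'): U=BROY F=WRWO R=GBGW B=WRRB L=YGOB
Query 1: F[2] = W
Query 2: R[2] = G
Query 3: U[3] = Y
Query 4: B[1] = R
Query 5: D[2] = Y
Query 6: F[3] = O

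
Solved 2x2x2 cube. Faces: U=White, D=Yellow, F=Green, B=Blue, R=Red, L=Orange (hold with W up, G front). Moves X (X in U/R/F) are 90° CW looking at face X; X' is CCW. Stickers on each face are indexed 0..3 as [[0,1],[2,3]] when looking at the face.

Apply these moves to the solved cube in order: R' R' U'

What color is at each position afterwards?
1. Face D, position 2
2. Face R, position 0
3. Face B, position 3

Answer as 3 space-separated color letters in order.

After move 1 (R'): R=RRRR U=WBWB F=GWGW D=YGYG B=YBYB
After move 2 (R'): R=RRRR U=WYWY F=GBGB D=YWYW B=GBGB
After move 3 (U'): U=YYWW F=OOGB R=GBRR B=RRGB L=GBOO
Query 1: D[2] = Y
Query 2: R[0] = G
Query 3: B[3] = B

Answer: Y G B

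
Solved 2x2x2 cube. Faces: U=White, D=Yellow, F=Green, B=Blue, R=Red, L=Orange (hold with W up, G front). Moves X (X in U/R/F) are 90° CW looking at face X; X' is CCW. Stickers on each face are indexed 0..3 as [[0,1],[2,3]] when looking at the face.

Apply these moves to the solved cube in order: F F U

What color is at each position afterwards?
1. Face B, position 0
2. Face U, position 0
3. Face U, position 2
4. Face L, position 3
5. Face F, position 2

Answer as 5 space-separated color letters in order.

After move 1 (F): F=GGGG U=WWOO R=WRWR D=RRYY L=OYOY
After move 2 (F): F=GGGG U=WWYY R=OROR D=WWYY L=OROR
After move 3 (U): U=YWYW F=ORGG R=BBOR B=ORBB L=GGOR
Query 1: B[0] = O
Query 2: U[0] = Y
Query 3: U[2] = Y
Query 4: L[3] = R
Query 5: F[2] = G

Answer: O Y Y R G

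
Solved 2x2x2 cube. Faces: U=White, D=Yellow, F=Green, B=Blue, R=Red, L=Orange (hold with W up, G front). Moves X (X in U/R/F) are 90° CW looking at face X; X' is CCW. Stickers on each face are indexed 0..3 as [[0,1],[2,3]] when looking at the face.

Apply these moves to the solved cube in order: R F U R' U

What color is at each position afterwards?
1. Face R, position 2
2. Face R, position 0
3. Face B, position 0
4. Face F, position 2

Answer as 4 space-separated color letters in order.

After move 1 (R): R=RRRR U=WGWG F=GYGY D=YBYB B=WBWB
After move 2 (F): F=GGYY U=WGOO R=WRGR D=RRYB L=OYOB
After move 3 (U): U=OWOG F=WRYY R=WBGR B=OYWB L=GGOB
After move 4 (R'): R=BRWG U=OWOO F=WWYG D=RRYY B=BYRB
After move 5 (U): U=OOOW F=BRYG R=BYWG B=GGRB L=WWOB
Query 1: R[2] = W
Query 2: R[0] = B
Query 3: B[0] = G
Query 4: F[2] = Y

Answer: W B G Y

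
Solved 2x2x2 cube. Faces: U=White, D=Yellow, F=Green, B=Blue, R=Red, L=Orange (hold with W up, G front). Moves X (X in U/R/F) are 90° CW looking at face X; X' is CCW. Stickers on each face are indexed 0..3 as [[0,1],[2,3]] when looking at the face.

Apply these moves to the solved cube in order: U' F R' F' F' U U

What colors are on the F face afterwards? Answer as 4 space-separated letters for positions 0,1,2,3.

Answer: Y R W G

Derivation:
After move 1 (U'): U=WWWW F=OOGG R=GGRR B=RRBB L=BBOO
After move 2 (F): F=GOGO U=WWOB R=WGWR D=RGYY L=BYOY
After move 3 (R'): R=GRWW U=WBOR F=GWGB D=ROYO B=YRGB
After move 4 (F'): F=WBGG U=WBGW R=ORRW D=YYYO L=BROO
After move 5 (F'): F=BGWG U=WBOR R=YRYW D=ROYO L=BWOG
After move 6 (U): U=OWRB F=YRWG R=YRYW B=BWGB L=BGOG
After move 7 (U): U=ROBW F=YRWG R=BWYW B=BGGB L=YROG
Query: F face = YRWG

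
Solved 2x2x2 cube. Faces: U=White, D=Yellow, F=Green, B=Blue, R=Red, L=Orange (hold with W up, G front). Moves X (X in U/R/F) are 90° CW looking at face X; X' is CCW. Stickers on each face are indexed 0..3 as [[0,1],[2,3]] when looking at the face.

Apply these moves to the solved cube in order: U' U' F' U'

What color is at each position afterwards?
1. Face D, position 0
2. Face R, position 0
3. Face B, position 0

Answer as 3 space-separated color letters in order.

After move 1 (U'): U=WWWW F=OOGG R=GGRR B=RRBB L=BBOO
After move 2 (U'): U=WWWW F=BBGG R=OORR B=GGBB L=RROO
After move 3 (F'): F=BGBG U=WWOR R=YOYR D=ROYY L=RWOW
After move 4 (U'): U=WRWO F=RWBG R=BGYR B=YOBB L=GGOW
Query 1: D[0] = R
Query 2: R[0] = B
Query 3: B[0] = Y

Answer: R B Y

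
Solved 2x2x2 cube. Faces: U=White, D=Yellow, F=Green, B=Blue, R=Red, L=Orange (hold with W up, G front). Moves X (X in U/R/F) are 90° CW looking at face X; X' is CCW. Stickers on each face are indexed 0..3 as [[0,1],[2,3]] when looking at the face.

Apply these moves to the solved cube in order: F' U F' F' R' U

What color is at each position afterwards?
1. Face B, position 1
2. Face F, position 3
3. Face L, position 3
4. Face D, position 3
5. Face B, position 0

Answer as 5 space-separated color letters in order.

Answer: Y O B Y G

Derivation:
After move 1 (F'): F=GGGG U=WWRR R=YRYR D=OOYY L=OWOW
After move 2 (U): U=RWRW F=YRGG R=BBYR B=OWBB L=GGOW
After move 3 (F'): F=RGYG U=RWBY R=OBOR D=GWYY L=GWOR
After move 4 (F'): F=GGRY U=RWOO R=WBGR D=WRYY L=GYOB
After move 5 (R'): R=BRWG U=RBOO F=GWRO D=WGYY B=YWRB
After move 6 (U): U=OROB F=BRRO R=YWWG B=GYRB L=GWOB
Query 1: B[1] = Y
Query 2: F[3] = O
Query 3: L[3] = B
Query 4: D[3] = Y
Query 5: B[0] = G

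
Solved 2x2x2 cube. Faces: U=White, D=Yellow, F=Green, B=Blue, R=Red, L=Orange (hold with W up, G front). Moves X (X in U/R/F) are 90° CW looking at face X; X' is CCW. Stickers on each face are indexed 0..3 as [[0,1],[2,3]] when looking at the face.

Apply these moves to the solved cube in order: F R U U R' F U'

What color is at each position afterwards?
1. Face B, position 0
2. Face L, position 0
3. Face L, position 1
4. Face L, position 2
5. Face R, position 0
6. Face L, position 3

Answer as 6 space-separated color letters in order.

After move 1 (F): F=GGGG U=WWOO R=WRWR D=RRYY L=OYOY
After move 2 (R): R=WWRR U=WGOG F=GRGY D=RBYB B=OBWB
After move 3 (U): U=OWGG F=WWGY R=OBRR B=OYWB L=GROY
After move 4 (U): U=GOGW F=OBGY R=OYRR B=GRWB L=WWOY
After move 5 (R'): R=YROR U=GWGG F=OOGW D=RBYY B=BRBB
After move 6 (F): F=GOWO U=GWYW R=GRGR D=OYYY L=WROB
After move 7 (U'): U=WWGY F=WRWO R=GOGR B=GRBB L=BROB
Query 1: B[0] = G
Query 2: L[0] = B
Query 3: L[1] = R
Query 4: L[2] = O
Query 5: R[0] = G
Query 6: L[3] = B

Answer: G B R O G B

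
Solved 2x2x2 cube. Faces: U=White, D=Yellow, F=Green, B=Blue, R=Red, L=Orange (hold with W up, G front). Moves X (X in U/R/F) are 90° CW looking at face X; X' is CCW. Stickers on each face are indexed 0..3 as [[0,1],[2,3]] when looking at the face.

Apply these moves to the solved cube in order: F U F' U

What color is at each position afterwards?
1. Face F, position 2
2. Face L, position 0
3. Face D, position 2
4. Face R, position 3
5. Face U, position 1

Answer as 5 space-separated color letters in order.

Answer: W R Y R O

Derivation:
After move 1 (F): F=GGGG U=WWOO R=WRWR D=RRYY L=OYOY
After move 2 (U): U=OWOW F=WRGG R=BBWR B=OYBB L=GGOY
After move 3 (F'): F=RGWG U=OWBW R=RBRR D=GYYY L=GWOO
After move 4 (U): U=BOWW F=RBWG R=OYRR B=GWBB L=RGOO
Query 1: F[2] = W
Query 2: L[0] = R
Query 3: D[2] = Y
Query 4: R[3] = R
Query 5: U[1] = O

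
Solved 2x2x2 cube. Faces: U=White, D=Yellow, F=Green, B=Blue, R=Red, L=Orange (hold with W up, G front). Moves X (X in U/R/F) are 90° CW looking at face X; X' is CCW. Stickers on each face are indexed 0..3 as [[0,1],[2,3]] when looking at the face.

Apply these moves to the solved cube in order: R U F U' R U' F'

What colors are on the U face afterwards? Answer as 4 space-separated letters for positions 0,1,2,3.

Answer: Y R G R

Derivation:
After move 1 (R): R=RRRR U=WGWG F=GYGY D=YBYB B=WBWB
After move 2 (U): U=WWGG F=RRGY R=WBRR B=OOWB L=GYOO
After move 3 (F): F=GRYR U=WWOY R=GBGR D=RWYB L=GYOB
After move 4 (U'): U=WYWO F=GYYR R=GRGR B=GBWB L=OOOB
After move 5 (R): R=GGRR U=WYWR F=GWYB D=RWYG B=OBYB
After move 6 (U'): U=YRWW F=OOYB R=GWRR B=GGYB L=OBOB
After move 7 (F'): F=OBOY U=YRGR R=WWRR D=BBYG L=OWOW
Query: U face = YRGR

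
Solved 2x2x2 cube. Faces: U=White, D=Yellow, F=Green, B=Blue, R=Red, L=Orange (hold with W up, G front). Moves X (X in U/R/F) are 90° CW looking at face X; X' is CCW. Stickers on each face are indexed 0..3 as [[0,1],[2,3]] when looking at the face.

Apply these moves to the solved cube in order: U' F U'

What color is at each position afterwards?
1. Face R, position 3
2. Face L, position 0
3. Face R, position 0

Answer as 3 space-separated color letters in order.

After move 1 (U'): U=WWWW F=OOGG R=GGRR B=RRBB L=BBOO
After move 2 (F): F=GOGO U=WWOB R=WGWR D=RGYY L=BYOY
After move 3 (U'): U=WBWO F=BYGO R=GOWR B=WGBB L=RROY
Query 1: R[3] = R
Query 2: L[0] = R
Query 3: R[0] = G

Answer: R R G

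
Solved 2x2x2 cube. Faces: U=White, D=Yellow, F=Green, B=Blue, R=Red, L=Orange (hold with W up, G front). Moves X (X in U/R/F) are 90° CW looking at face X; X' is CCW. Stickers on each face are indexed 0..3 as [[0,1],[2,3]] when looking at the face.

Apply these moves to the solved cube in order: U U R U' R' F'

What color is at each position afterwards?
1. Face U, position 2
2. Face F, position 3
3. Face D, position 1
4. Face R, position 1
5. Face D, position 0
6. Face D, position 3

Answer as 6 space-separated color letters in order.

After move 1 (U): U=WWWW F=RRGG R=BBRR B=OOBB L=GGOO
After move 2 (U): U=WWWW F=BBGG R=OORR B=GGBB L=RROO
After move 3 (R): R=RORO U=WBWG F=BYGY D=YBYG B=WGWB
After move 4 (U'): U=BGWW F=RRGY R=BYRO B=ROWB L=WGOO
After move 5 (R'): R=YOBR U=BWWR F=RGGW D=YRYY B=GOBB
After move 6 (F'): F=GWRG U=BWYB R=ROYR D=GOYY L=WROW
Query 1: U[2] = Y
Query 2: F[3] = G
Query 3: D[1] = O
Query 4: R[1] = O
Query 5: D[0] = G
Query 6: D[3] = Y

Answer: Y G O O G Y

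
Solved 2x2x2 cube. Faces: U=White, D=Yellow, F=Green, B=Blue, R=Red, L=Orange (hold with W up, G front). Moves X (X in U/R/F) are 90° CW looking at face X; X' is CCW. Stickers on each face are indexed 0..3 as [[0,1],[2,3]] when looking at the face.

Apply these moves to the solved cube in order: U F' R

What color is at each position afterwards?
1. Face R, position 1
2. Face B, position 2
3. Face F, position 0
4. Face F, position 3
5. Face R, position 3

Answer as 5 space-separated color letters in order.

Answer: Y W R Y B

Derivation:
After move 1 (U): U=WWWW F=RRGG R=BBRR B=OOBB L=GGOO
After move 2 (F'): F=RGRG U=WWBR R=YBYR D=GOYY L=GWOW
After move 3 (R): R=YYRB U=WGBG F=RORY D=GBYO B=ROWB
Query 1: R[1] = Y
Query 2: B[2] = W
Query 3: F[0] = R
Query 4: F[3] = Y
Query 5: R[3] = B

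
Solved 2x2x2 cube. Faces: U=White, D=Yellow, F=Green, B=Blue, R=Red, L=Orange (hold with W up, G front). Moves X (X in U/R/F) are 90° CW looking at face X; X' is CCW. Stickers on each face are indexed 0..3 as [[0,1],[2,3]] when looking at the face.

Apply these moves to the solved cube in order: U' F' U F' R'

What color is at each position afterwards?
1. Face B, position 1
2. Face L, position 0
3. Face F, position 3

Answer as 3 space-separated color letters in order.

Answer: W O Y

Derivation:
After move 1 (U'): U=WWWW F=OOGG R=GGRR B=RRBB L=BBOO
After move 2 (F'): F=OGOG U=WWGR R=YGYR D=BOYY L=BWOW
After move 3 (U): U=GWRW F=YGOG R=RRYR B=BWBB L=OGOW
After move 4 (F'): F=GGYO U=GWRY R=ORBR D=GWYY L=OWOR
After move 5 (R'): R=RROB U=GBRB F=GWYY D=GGYO B=YWWB
Query 1: B[1] = W
Query 2: L[0] = O
Query 3: F[3] = Y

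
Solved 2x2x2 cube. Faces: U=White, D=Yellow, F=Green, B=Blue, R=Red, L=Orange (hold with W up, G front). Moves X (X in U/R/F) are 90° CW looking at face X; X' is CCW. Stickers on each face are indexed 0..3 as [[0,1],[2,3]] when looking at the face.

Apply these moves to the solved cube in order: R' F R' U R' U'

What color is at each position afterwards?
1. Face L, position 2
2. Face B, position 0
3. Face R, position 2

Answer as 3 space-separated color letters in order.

Answer: O B G

Derivation:
After move 1 (R'): R=RRRR U=WBWB F=GWGW D=YGYG B=YBYB
After move 2 (F): F=GGWW U=WBOO R=WRBR D=RRYG L=OYOG
After move 3 (R'): R=RRWB U=WYOY F=GBWO D=RGYW B=GBRB
After move 4 (U): U=OWYY F=RRWO R=GBWB B=OYRB L=GBOG
After move 5 (R'): R=BBGW U=ORYO F=RWWY D=RRYO B=WYGB
After move 6 (U'): U=ROOY F=GBWY R=RWGW B=BBGB L=WYOG
Query 1: L[2] = O
Query 2: B[0] = B
Query 3: R[2] = G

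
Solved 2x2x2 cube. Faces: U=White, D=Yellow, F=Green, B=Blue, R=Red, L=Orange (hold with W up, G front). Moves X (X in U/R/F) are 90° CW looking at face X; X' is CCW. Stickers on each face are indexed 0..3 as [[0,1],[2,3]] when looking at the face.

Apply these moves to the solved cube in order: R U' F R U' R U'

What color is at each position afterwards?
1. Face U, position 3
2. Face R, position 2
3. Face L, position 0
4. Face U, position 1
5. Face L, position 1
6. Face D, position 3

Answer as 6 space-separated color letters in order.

After move 1 (R): R=RRRR U=WGWG F=GYGY D=YBYB B=WBWB
After move 2 (U'): U=GGWW F=OOGY R=GYRR B=RRWB L=WBOO
After move 3 (F): F=GOYO U=GGOB R=WYWR D=RGYB L=WYOB
After move 4 (R): R=WWRY U=GOOO F=GGYB D=RWYR B=BRGB
After move 5 (U'): U=OOGO F=WYYB R=GGRY B=WWGB L=BROB
After move 6 (R): R=RGYG U=OYGB F=WWYR D=RGYW B=OWOB
After move 7 (U'): U=YBOG F=BRYR R=WWYG B=RGOB L=OWOB
Query 1: U[3] = G
Query 2: R[2] = Y
Query 3: L[0] = O
Query 4: U[1] = B
Query 5: L[1] = W
Query 6: D[3] = W

Answer: G Y O B W W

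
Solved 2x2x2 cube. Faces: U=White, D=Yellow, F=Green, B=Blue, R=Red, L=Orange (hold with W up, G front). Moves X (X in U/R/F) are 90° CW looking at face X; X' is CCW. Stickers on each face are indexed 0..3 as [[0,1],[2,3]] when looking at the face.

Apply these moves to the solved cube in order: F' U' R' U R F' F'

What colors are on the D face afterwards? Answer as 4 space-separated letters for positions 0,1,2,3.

After move 1 (F'): F=GGGG U=WWRR R=YRYR D=OOYY L=OWOW
After move 2 (U'): U=WRWR F=OWGG R=GGYR B=YRBB L=BBOW
After move 3 (R'): R=GRGY U=WBWY F=ORGR D=OWYG B=YROB
After move 4 (U): U=WWYB F=GRGR R=YRGY B=BBOB L=OROW
After move 5 (R): R=GYYR U=WRYR F=GWGG D=OOYB B=BBWB
After move 6 (F'): F=WGGG U=WRGY R=OYOR D=RWYB L=OROY
After move 7 (F'): F=GGWG U=WROO R=WYRR D=RYYB L=OYOG
Query: D face = RYYB

Answer: R Y Y B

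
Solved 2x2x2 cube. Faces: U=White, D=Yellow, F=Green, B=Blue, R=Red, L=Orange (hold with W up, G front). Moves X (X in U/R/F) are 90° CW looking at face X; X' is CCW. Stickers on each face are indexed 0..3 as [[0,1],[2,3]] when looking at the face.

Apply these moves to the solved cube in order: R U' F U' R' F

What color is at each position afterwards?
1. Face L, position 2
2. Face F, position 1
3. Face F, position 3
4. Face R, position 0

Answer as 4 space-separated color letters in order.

After move 1 (R): R=RRRR U=WGWG F=GYGY D=YBYB B=WBWB
After move 2 (U'): U=GGWW F=OOGY R=GYRR B=RRWB L=WBOO
After move 3 (F): F=GOYO U=GGOB R=WYWR D=RGYB L=WYOB
After move 4 (U'): U=GBGO F=WYYO R=GOWR B=WYWB L=RROB
After move 5 (R'): R=ORGW U=GWGW F=WBYO D=RYYO B=BYGB
After move 6 (F): F=YWOB U=GWBR R=GRWW D=GOYO L=RROY
Query 1: L[2] = O
Query 2: F[1] = W
Query 3: F[3] = B
Query 4: R[0] = G

Answer: O W B G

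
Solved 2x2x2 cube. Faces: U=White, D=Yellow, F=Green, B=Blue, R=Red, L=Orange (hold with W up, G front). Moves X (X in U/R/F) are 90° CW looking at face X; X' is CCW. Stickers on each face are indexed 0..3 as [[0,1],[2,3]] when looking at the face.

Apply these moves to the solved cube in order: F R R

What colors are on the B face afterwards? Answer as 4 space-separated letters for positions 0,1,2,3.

After move 1 (F): F=GGGG U=WWOO R=WRWR D=RRYY L=OYOY
After move 2 (R): R=WWRR U=WGOG F=GRGY D=RBYB B=OBWB
After move 3 (R): R=RWRW U=WROY F=GBGB D=RWYO B=GBGB
Query: B face = GBGB

Answer: G B G B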